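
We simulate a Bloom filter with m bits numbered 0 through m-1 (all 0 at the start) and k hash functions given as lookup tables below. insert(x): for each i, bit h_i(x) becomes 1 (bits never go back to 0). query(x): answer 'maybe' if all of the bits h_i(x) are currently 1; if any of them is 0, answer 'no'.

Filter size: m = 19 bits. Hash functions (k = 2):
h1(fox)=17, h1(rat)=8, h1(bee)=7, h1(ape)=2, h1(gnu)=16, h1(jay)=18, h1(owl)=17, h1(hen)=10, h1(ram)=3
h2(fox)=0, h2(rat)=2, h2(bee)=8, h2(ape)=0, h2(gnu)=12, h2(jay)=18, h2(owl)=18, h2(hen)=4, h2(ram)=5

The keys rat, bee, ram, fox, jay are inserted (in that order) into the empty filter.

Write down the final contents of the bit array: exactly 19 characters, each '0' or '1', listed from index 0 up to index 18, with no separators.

Start: bits=0000000000000000000
After insert 'rat': sets bits 2 8 -> bits=0010000010000000000
After insert 'bee': sets bits 7 8 -> bits=0010000110000000000
After insert 'ram': sets bits 3 5 -> bits=0011010110000000000
After insert 'fox': sets bits 0 17 -> bits=1011010110000000010
After insert 'jay': sets bits 18 -> bits=1011010110000000011

Answer: 1011010110000000011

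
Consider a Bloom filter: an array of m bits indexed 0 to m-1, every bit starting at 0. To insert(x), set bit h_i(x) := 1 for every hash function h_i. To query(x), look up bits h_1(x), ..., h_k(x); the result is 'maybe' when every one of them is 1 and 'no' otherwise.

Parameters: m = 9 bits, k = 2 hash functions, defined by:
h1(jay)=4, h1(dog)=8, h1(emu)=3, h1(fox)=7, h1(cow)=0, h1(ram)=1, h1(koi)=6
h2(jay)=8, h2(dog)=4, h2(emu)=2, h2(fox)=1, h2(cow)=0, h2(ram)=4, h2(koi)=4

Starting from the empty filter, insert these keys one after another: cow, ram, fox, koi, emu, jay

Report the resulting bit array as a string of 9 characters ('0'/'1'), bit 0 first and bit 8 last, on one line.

Answer: 111110111

Derivation:
Start: bits=000000000
After insert 'cow': sets bits 0 -> bits=100000000
After insert 'ram': sets bits 1 4 -> bits=110010000
After insert 'fox': sets bits 1 7 -> bits=110010010
After insert 'koi': sets bits 4 6 -> bits=110010110
After insert 'emu': sets bits 2 3 -> bits=111110110
After insert 'jay': sets bits 4 8 -> bits=111110111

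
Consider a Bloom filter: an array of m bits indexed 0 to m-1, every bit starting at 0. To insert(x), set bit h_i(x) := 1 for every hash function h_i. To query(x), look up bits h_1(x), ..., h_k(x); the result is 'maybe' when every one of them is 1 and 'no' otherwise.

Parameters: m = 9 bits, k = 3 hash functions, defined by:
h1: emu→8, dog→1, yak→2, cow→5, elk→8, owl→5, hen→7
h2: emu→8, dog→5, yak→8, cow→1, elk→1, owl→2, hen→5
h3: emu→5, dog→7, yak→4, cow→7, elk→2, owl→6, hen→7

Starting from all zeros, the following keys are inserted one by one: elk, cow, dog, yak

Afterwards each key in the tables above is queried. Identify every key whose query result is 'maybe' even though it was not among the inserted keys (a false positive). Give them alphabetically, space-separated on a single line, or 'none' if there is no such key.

Answer: emu hen

Derivation:
Start: bits=000000000
After insert 'elk': sets bits 1 2 8 -> bits=011000001
After insert 'cow': sets bits 1 5 7 -> bits=011001011
After insert 'dog': sets bits 1 5 7 -> bits=011001011
After insert 'yak': sets bits 2 4 8 -> bits=011011011
Not inserted: emu hen owl — query each against bits=011011011:
query emu: checks bit5=1, bit8=1 (all 1) -> maybe => FALSE POSITIVE
query hen: checks bit5=1, bit7=1 (all 1) -> maybe => FALSE POSITIVE
query owl: checks bit2=1, bit5=1, bit6=0 (has a 0) -> no => not a false positive
False positives (alphabetical): emu hen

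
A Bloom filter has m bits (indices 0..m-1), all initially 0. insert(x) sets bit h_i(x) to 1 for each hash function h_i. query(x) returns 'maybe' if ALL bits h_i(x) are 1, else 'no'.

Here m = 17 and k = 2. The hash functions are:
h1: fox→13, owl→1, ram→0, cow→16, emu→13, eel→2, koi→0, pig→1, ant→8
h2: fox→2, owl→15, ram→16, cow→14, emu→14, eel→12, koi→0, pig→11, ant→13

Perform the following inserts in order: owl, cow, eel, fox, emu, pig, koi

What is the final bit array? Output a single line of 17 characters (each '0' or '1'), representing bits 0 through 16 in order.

Start: bits=00000000000000000
After insert 'owl': sets bits 1 15 -> bits=01000000000000010
After insert 'cow': sets bits 14 16 -> bits=01000000000000111
After insert 'eel': sets bits 2 12 -> bits=01100000000010111
After insert 'fox': sets bits 2 13 -> bits=01100000000011111
After insert 'emu': sets bits 13 14 -> bits=01100000000011111
After insert 'pig': sets bits 1 11 -> bits=01100000000111111
After insert 'koi': sets bits 0 -> bits=11100000000111111

Answer: 11100000000111111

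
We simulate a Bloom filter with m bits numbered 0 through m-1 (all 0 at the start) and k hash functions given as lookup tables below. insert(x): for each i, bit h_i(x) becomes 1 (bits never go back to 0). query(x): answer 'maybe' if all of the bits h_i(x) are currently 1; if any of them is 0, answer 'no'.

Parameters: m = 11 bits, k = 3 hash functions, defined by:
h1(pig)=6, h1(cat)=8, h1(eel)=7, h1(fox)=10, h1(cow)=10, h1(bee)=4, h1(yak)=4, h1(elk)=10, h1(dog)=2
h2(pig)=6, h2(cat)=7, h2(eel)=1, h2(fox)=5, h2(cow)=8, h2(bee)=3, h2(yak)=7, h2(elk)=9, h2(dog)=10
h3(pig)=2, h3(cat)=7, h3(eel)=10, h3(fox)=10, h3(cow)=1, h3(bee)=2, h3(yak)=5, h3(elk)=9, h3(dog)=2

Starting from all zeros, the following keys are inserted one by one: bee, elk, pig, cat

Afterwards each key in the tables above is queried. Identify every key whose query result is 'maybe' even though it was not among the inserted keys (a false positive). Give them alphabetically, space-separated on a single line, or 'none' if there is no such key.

Start: bits=00000000000
After insert 'bee': sets bits 2 3 4 -> bits=00111000000
After insert 'elk': sets bits 9 10 -> bits=00111000011
After insert 'pig': sets bits 2 6 -> bits=00111010011
After insert 'cat': sets bits 7 8 -> bits=00111011111
Not inserted: cow dog eel fox yak — query each against bits=00111011111:
query cow: checks bit1=0, bit8=1, bit10=1 (has a 0) -> no => not a false positive
query dog: checks bit2=1, bit10=1 (all 1) -> maybe => FALSE POSITIVE
query eel: checks bit1=0, bit7=1, bit10=1 (has a 0) -> no => not a false positive
query fox: checks bit5=0, bit10=1 (has a 0) -> no => not a false positive
query yak: checks bit4=1, bit5=0, bit7=1 (has a 0) -> no => not a false positive
False positives (alphabetical): dog

Answer: dog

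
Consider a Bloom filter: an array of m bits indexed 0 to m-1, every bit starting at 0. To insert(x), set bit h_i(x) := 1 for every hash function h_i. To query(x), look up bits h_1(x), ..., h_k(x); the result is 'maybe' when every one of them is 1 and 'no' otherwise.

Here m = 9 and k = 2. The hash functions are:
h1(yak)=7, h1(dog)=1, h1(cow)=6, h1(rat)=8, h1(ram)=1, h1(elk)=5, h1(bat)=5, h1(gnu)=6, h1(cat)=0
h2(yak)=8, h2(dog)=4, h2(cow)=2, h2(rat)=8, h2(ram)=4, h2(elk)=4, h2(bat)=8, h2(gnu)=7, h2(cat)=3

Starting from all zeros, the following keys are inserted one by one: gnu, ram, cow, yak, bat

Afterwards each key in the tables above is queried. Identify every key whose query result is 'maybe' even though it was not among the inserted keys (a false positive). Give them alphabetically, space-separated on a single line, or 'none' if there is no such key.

Start: bits=000000000
After insert 'gnu': sets bits 6 7 -> bits=000000110
After insert 'ram': sets bits 1 4 -> bits=010010110
After insert 'cow': sets bits 2 6 -> bits=011010110
After insert 'yak': sets bits 7 8 -> bits=011010111
After insert 'bat': sets bits 5 8 -> bits=011011111
Not inserted: cat dog elk rat — query each against bits=011011111:
query cat: checks bit0=0, bit3=0 (has a 0) -> no => not a false positive
query dog: checks bit1=1, bit4=1 (all 1) -> maybe => FALSE POSITIVE
query elk: checks bit4=1, bit5=1 (all 1) -> maybe => FALSE POSITIVE
query rat: checks bit8=1 (all 1) -> maybe => FALSE POSITIVE
False positives (alphabetical): dog elk rat

Answer: dog elk rat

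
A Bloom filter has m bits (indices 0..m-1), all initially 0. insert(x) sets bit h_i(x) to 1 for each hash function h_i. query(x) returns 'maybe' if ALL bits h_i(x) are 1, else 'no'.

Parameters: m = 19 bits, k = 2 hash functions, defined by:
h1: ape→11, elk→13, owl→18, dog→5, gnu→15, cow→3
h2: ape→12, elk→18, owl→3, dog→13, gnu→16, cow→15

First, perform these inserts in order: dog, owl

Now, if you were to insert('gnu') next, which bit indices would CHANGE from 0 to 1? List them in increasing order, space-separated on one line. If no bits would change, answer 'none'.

Start: bits=0000000000000000000
After insert 'dog': sets bits 5 13 -> bits=0000010000000100000
After insert 'owl': sets bits 3 18 -> bits=0001010000000100001
insert 'gnu' would touch bits 15 16; currently bit15=0, bit16=0
Bits that are 0 among those (would change 0->1): 15 16

Answer: 15 16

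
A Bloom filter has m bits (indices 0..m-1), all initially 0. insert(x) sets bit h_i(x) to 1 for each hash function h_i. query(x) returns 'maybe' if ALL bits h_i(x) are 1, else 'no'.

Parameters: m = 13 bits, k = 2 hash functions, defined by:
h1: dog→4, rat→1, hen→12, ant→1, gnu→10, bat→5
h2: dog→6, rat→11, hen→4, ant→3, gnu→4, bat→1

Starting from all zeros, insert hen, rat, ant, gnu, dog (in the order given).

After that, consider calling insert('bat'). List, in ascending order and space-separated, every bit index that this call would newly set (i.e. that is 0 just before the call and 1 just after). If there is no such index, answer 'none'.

Start: bits=0000000000000
After insert 'hen': sets bits 4 12 -> bits=0000100000001
After insert 'rat': sets bits 1 11 -> bits=0100100000011
After insert 'ant': sets bits 1 3 -> bits=0101100000011
After insert 'gnu': sets bits 4 10 -> bits=0101100000111
After insert 'dog': sets bits 4 6 -> bits=0101101000111
insert 'bat' would touch bits 1 5; currently bit1=1, bit5=0
Bits that are 0 among those (would change 0->1): 5

Answer: 5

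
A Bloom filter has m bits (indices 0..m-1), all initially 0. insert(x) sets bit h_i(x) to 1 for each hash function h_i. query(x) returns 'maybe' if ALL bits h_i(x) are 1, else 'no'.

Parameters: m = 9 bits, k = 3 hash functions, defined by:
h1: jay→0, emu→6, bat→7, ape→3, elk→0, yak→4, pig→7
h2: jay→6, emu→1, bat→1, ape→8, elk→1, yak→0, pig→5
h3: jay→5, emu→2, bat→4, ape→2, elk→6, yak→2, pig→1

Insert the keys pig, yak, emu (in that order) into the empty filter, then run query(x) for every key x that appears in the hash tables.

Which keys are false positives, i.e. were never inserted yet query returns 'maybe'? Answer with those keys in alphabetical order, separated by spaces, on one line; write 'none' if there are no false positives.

Answer: bat elk jay

Derivation:
Start: bits=000000000
After insert 'pig': sets bits 1 5 7 -> bits=010001010
After insert 'yak': sets bits 0 2 4 -> bits=111011010
After insert 'emu': sets bits 1 2 6 -> bits=111011110
Not inserted: ape bat elk jay — query each against bits=111011110:
query ape: checks bit2=1, bit3=0, bit8=0 (has a 0) -> no => not a false positive
query bat: checks bit1=1, bit4=1, bit7=1 (all 1) -> maybe => FALSE POSITIVE
query elk: checks bit0=1, bit1=1, bit6=1 (all 1) -> maybe => FALSE POSITIVE
query jay: checks bit0=1, bit5=1, bit6=1 (all 1) -> maybe => FALSE POSITIVE
False positives (alphabetical): bat elk jay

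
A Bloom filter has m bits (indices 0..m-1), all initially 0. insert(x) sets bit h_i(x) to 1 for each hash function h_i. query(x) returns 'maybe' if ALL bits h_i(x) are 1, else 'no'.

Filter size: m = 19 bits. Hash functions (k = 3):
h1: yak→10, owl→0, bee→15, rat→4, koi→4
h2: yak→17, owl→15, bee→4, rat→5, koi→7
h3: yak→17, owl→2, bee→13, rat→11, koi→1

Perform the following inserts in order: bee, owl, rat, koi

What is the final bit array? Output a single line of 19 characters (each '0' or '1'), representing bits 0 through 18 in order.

Start: bits=0000000000000000000
After insert 'bee': sets bits 4 13 15 -> bits=0000100000000101000
After insert 'owl': sets bits 0 2 15 -> bits=1010100000000101000
After insert 'rat': sets bits 4 5 11 -> bits=1010110000010101000
After insert 'koi': sets bits 1 4 7 -> bits=1110110100010101000

Answer: 1110110100010101000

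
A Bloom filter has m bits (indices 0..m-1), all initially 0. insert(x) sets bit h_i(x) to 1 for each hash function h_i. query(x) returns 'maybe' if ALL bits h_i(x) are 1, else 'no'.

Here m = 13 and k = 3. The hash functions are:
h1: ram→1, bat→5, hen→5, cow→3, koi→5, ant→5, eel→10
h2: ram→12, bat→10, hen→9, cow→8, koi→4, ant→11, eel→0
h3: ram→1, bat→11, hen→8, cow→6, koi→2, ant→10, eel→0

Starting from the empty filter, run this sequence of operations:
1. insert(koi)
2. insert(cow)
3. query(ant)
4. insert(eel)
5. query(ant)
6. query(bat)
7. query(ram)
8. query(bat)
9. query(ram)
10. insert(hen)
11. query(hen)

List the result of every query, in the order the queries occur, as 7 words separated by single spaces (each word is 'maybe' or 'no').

Start: bits=0000000000000
Op 1: insert koi -> sets bits 2 4 5 -> bits=0010110000000
Op 2: insert cow -> sets bits 3 6 8 -> bits=0011111010000
Op 3: query ant -> checks bit5=1, bit10=0, bit11=0 (has a 0) -> no
Op 4: insert eel -> sets bits 0 10 -> bits=1011111010100
Op 5: query ant -> checks bit5=1, bit10=1, bit11=0 (has a 0) -> no
Op 6: query bat -> checks bit5=1, bit10=1, bit11=0 (has a 0) -> no
Op 7: query ram -> checks bit1=0, bit12=0 (has a 0) -> no
Op 8: query bat -> checks bit5=1, bit10=1, bit11=0 (has a 0) -> no
Op 9: query ram -> checks bit1=0, bit12=0 (has a 0) -> no
Op 10: insert hen -> sets bits 5 8 9 -> bits=1011111011100
Op 11: query hen -> checks bit5=1, bit8=1, bit9=1 (all 1) -> maybe
Query results in order: no no no no no no maybe

Answer: no no no no no no maybe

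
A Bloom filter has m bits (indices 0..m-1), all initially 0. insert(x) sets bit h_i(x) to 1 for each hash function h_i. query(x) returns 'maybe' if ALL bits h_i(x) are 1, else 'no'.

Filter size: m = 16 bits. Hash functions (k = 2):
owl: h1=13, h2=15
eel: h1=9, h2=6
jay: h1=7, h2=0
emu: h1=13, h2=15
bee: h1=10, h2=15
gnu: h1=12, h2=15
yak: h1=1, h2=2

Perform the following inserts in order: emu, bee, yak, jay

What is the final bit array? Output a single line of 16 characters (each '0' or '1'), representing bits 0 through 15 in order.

Start: bits=0000000000000000
After insert 'emu': sets bits 13 15 -> bits=0000000000000101
After insert 'bee': sets bits 10 15 -> bits=0000000000100101
After insert 'yak': sets bits 1 2 -> bits=0110000000100101
After insert 'jay': sets bits 0 7 -> bits=1110000100100101

Answer: 1110000100100101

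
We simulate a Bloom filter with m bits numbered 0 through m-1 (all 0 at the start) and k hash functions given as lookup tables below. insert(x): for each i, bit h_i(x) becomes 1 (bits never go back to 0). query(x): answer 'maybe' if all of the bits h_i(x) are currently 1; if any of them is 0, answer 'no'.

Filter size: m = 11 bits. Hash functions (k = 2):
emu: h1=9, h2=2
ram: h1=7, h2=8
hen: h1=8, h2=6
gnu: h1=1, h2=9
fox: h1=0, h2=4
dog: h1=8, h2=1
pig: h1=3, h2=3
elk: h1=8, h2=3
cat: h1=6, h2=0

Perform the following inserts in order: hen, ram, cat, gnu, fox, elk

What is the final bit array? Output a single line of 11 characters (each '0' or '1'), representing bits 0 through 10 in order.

Start: bits=00000000000
After insert 'hen': sets bits 6 8 -> bits=00000010100
After insert 'ram': sets bits 7 8 -> bits=00000011100
After insert 'cat': sets bits 0 6 -> bits=10000011100
After insert 'gnu': sets bits 1 9 -> bits=11000011110
After insert 'fox': sets bits 0 4 -> bits=11001011110
After insert 'elk': sets bits 3 8 -> bits=11011011110

Answer: 11011011110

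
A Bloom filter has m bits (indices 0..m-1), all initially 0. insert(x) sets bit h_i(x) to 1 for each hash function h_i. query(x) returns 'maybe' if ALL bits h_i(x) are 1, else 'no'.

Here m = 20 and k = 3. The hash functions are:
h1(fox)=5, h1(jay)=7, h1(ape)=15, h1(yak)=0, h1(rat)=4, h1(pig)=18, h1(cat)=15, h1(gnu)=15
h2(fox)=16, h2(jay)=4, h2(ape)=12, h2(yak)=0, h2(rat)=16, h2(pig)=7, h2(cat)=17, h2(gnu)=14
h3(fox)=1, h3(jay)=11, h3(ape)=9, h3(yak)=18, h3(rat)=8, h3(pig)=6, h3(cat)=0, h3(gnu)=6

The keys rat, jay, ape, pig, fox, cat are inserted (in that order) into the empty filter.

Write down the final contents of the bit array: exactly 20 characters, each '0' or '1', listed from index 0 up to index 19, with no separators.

Start: bits=00000000000000000000
After insert 'rat': sets bits 4 8 16 -> bits=00001000100000001000
After insert 'jay': sets bits 4 7 11 -> bits=00001001100100001000
After insert 'ape': sets bits 9 12 15 -> bits=00001001110110011000
After insert 'pig': sets bits 6 7 18 -> bits=00001011110110011010
After insert 'fox': sets bits 1 5 16 -> bits=01001111110110011010
After insert 'cat': sets bits 0 15 17 -> bits=11001111110110011110

Answer: 11001111110110011110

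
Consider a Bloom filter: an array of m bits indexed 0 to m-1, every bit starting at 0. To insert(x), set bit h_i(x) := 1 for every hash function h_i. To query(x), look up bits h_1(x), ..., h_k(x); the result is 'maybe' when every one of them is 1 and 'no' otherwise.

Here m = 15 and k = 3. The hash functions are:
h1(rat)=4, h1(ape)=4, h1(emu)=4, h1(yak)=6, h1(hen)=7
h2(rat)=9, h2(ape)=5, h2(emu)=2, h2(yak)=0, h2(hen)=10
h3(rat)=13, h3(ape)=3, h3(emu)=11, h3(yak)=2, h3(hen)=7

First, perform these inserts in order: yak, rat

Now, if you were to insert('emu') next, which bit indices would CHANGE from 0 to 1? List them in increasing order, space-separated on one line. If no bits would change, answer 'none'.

Answer: 11

Derivation:
Start: bits=000000000000000
After insert 'yak': sets bits 0 2 6 -> bits=101000100000000
After insert 'rat': sets bits 4 9 13 -> bits=101010100100010
insert 'emu' would touch bits 2 4 11; currently bit2=1, bit4=1, bit11=0
Bits that are 0 among those (would change 0->1): 11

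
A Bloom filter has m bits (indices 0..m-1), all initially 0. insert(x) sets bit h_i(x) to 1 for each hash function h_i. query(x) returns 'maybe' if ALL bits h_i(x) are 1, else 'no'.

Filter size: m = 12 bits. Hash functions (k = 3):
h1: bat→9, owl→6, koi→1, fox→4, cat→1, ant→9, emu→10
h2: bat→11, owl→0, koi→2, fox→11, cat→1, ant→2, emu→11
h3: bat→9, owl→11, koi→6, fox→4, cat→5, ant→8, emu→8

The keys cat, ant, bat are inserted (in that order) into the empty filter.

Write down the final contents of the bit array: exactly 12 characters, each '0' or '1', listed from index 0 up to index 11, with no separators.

Answer: 011001001101

Derivation:
Start: bits=000000000000
After insert 'cat': sets bits 1 5 -> bits=010001000000
After insert 'ant': sets bits 2 8 9 -> bits=011001001100
After insert 'bat': sets bits 9 11 -> bits=011001001101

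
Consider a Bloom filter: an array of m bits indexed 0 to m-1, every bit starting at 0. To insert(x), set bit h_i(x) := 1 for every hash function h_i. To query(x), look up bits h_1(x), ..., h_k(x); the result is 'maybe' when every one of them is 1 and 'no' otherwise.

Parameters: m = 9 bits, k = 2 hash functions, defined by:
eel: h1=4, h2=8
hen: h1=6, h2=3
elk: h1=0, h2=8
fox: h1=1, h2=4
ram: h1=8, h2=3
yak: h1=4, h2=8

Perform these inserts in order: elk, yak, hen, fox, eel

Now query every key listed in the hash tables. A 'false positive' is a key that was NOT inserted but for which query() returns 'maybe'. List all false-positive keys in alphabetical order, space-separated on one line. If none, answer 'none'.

Start: bits=000000000
After insert 'elk': sets bits 0 8 -> bits=100000001
After insert 'yak': sets bits 4 8 -> bits=100010001
After insert 'hen': sets bits 3 6 -> bits=100110101
After insert 'fox': sets bits 1 4 -> bits=110110101
After insert 'eel': sets bits 4 8 -> bits=110110101
Not inserted: ram — query each against bits=110110101:
query ram: checks bit3=1, bit8=1 (all 1) -> maybe => FALSE POSITIVE
False positives (alphabetical): ram

Answer: ram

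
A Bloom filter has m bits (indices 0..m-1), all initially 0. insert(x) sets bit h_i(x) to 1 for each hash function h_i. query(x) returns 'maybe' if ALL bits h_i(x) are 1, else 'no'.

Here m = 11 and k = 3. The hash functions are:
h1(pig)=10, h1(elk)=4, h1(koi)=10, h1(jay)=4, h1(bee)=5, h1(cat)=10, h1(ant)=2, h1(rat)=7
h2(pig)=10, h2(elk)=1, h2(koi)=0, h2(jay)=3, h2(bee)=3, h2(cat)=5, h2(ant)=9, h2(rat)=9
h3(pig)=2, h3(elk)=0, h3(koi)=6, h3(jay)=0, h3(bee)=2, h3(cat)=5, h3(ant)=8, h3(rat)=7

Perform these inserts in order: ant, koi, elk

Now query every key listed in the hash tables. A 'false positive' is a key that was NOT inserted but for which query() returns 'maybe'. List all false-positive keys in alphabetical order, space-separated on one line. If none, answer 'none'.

Answer: pig

Derivation:
Start: bits=00000000000
After insert 'ant': sets bits 2 8 9 -> bits=00100000110
After insert 'koi': sets bits 0 6 10 -> bits=10100010111
After insert 'elk': sets bits 0 1 4 -> bits=11101010111
Not inserted: bee cat jay pig rat — query each against bits=11101010111:
query bee: checks bit2=1, bit3=0, bit5=0 (has a 0) -> no => not a false positive
query cat: checks bit5=0, bit10=1 (has a 0) -> no => not a false positive
query jay: checks bit0=1, bit3=0, bit4=1 (has a 0) -> no => not a false positive
query pig: checks bit2=1, bit10=1 (all 1) -> maybe => FALSE POSITIVE
query rat: checks bit7=0, bit9=1 (has a 0) -> no => not a false positive
False positives (alphabetical): pig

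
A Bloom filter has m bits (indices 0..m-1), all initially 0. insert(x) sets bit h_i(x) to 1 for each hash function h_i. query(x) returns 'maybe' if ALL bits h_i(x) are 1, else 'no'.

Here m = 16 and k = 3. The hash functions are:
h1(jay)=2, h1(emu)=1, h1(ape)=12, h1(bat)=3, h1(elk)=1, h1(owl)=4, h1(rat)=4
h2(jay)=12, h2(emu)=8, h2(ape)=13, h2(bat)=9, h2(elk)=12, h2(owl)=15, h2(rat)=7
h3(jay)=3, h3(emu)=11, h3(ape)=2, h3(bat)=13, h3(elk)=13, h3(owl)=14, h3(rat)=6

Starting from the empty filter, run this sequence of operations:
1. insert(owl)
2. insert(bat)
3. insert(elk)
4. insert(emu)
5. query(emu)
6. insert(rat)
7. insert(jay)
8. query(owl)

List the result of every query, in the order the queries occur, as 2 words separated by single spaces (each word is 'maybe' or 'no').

Start: bits=0000000000000000
Op 1: insert owl -> sets bits 4 14 15 -> bits=0000100000000011
Op 2: insert bat -> sets bits 3 9 13 -> bits=0001100001000111
Op 3: insert elk -> sets bits 1 12 13 -> bits=0101100001001111
Op 4: insert emu -> sets bits 1 8 11 -> bits=0101100011011111
Op 5: query emu -> checks bit1=1, bit8=1, bit11=1 (all 1) -> maybe
Op 6: insert rat -> sets bits 4 6 7 -> bits=0101101111011111
Op 7: insert jay -> sets bits 2 3 12 -> bits=0111101111011111
Op 8: query owl -> checks bit4=1, bit14=1, bit15=1 (all 1) -> maybe
Query results in order: maybe maybe

Answer: maybe maybe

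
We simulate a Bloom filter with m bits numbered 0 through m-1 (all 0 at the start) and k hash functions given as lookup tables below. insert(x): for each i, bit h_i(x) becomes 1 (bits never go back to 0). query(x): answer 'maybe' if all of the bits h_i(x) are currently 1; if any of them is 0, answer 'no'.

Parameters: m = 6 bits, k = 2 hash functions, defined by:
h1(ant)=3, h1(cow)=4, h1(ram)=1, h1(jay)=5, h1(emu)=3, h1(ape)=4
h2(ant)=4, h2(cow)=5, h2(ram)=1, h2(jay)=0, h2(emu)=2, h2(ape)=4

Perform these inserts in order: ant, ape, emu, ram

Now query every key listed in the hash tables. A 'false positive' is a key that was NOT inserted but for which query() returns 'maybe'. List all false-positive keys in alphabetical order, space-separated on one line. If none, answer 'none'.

Start: bits=000000
After insert 'ant': sets bits 3 4 -> bits=000110
After insert 'ape': sets bits 4 -> bits=000110
After insert 'emu': sets bits 2 3 -> bits=001110
After insert 'ram': sets bits 1 -> bits=011110
Not inserted: cow jay — query each against bits=011110:
query cow: checks bit4=1, bit5=0 (has a 0) -> no => not a false positive
query jay: checks bit0=0, bit5=0 (has a 0) -> no => not a false positive
False positives (alphabetical): none

Answer: none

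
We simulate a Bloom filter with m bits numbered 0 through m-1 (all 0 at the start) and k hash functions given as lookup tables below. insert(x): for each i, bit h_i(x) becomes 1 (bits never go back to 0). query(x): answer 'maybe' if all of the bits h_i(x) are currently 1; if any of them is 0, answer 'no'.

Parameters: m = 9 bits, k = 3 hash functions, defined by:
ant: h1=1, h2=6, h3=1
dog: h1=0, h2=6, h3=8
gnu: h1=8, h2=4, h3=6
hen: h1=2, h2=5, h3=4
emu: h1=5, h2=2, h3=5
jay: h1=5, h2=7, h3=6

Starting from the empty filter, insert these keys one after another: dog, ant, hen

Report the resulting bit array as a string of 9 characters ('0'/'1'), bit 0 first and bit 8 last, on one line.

Start: bits=000000000
After insert 'dog': sets bits 0 6 8 -> bits=100000101
After insert 'ant': sets bits 1 6 -> bits=110000101
After insert 'hen': sets bits 2 4 5 -> bits=111011101

Answer: 111011101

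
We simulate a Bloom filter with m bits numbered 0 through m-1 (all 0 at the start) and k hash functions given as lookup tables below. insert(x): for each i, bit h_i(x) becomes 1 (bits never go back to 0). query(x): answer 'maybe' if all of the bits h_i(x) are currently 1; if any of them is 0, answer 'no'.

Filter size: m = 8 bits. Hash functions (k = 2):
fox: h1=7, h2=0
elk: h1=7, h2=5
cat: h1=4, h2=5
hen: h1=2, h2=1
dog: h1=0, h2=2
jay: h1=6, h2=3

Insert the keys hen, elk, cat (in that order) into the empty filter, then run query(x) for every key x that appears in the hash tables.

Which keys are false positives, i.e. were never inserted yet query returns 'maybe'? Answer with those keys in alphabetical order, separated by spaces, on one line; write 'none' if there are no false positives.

Start: bits=00000000
After insert 'hen': sets bits 1 2 -> bits=01100000
After insert 'elk': sets bits 5 7 -> bits=01100101
After insert 'cat': sets bits 4 5 -> bits=01101101
Not inserted: dog fox jay — query each against bits=01101101:
query dog: checks bit0=0, bit2=1 (has a 0) -> no => not a false positive
query fox: checks bit0=0, bit7=1 (has a 0) -> no => not a false positive
query jay: checks bit3=0, bit6=0 (has a 0) -> no => not a false positive
False positives (alphabetical): none

Answer: none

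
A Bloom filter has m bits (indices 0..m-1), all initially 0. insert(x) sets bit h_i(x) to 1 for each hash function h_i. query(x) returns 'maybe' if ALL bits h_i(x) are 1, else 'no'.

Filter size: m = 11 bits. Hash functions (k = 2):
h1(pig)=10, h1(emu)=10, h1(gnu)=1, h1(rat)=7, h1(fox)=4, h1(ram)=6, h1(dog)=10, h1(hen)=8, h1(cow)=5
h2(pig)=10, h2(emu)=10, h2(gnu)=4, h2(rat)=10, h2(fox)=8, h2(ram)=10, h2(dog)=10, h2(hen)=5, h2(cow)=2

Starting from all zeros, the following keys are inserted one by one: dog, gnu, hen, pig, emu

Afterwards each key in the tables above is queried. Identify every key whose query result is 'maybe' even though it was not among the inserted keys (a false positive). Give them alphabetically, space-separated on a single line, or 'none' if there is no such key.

Answer: fox

Derivation:
Start: bits=00000000000
After insert 'dog': sets bits 10 -> bits=00000000001
After insert 'gnu': sets bits 1 4 -> bits=01001000001
After insert 'hen': sets bits 5 8 -> bits=01001100101
After insert 'pig': sets bits 10 -> bits=01001100101
After insert 'emu': sets bits 10 -> bits=01001100101
Not inserted: cow fox ram rat — query each against bits=01001100101:
query cow: checks bit2=0, bit5=1 (has a 0) -> no => not a false positive
query fox: checks bit4=1, bit8=1 (all 1) -> maybe => FALSE POSITIVE
query ram: checks bit6=0, bit10=1 (has a 0) -> no => not a false positive
query rat: checks bit7=0, bit10=1 (has a 0) -> no => not a false positive
False positives (alphabetical): fox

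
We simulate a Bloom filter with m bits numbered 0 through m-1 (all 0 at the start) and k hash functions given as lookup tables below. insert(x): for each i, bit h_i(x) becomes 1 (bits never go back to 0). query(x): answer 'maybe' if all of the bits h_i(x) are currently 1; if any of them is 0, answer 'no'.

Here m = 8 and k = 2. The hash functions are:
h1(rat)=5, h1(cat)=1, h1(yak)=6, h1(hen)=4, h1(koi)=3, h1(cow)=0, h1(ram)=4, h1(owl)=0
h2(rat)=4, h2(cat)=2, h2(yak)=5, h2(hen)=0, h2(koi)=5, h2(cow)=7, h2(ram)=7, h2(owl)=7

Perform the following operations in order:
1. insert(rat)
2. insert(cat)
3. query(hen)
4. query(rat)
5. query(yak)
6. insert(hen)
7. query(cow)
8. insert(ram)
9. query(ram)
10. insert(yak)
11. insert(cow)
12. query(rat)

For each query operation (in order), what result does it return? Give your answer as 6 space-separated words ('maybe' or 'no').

Answer: no maybe no no maybe maybe

Derivation:
Start: bits=00000000
Op 1: insert rat -> sets bits 4 5 -> bits=00001100
Op 2: insert cat -> sets bits 1 2 -> bits=01101100
Op 3: query hen -> checks bit0=0, bit4=1 (has a 0) -> no
Op 4: query rat -> checks bit4=1, bit5=1 (all 1) -> maybe
Op 5: query yak -> checks bit5=1, bit6=0 (has a 0) -> no
Op 6: insert hen -> sets bits 0 4 -> bits=11101100
Op 7: query cow -> checks bit0=1, bit7=0 (has a 0) -> no
Op 8: insert ram -> sets bits 4 7 -> bits=11101101
Op 9: query ram -> checks bit4=1, bit7=1 (all 1) -> maybe
Op 10: insert yak -> sets bits 5 6 -> bits=11101111
Op 11: insert cow -> sets bits 0 7 -> bits=11101111
Op 12: query rat -> checks bit4=1, bit5=1 (all 1) -> maybe
Query results in order: no maybe no no maybe maybe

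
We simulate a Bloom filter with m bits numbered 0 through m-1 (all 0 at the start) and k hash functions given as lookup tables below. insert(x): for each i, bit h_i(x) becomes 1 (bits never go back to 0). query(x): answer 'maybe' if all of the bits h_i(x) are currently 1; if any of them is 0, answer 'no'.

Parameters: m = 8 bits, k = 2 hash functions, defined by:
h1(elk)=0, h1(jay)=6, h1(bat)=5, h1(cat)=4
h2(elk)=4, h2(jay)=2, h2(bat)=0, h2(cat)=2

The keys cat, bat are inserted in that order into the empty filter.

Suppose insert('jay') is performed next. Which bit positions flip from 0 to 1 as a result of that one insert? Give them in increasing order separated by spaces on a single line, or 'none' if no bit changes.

Start: bits=00000000
After insert 'cat': sets bits 2 4 -> bits=00101000
After insert 'bat': sets bits 0 5 -> bits=10101100
insert 'jay' would touch bits 2 6; currently bit2=1, bit6=0
Bits that are 0 among those (would change 0->1): 6

Answer: 6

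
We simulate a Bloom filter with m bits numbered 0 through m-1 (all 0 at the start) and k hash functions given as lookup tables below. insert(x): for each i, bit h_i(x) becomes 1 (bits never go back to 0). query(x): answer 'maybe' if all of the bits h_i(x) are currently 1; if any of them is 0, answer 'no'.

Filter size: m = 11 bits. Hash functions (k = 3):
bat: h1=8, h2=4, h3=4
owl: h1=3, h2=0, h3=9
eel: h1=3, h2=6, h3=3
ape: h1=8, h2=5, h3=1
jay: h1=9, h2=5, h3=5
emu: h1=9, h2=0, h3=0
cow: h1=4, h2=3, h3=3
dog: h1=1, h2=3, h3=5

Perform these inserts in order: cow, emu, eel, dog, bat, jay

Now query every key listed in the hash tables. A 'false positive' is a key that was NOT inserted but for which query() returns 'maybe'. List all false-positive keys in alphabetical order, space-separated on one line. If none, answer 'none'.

Start: bits=00000000000
After insert 'cow': sets bits 3 4 -> bits=00011000000
After insert 'emu': sets bits 0 9 -> bits=10011000010
After insert 'eel': sets bits 3 6 -> bits=10011010010
After insert 'dog': sets bits 1 3 5 -> bits=11011110010
After insert 'bat': sets bits 4 8 -> bits=11011110110
After insert 'jay': sets bits 5 9 -> bits=11011110110
Not inserted: ape owl — query each against bits=11011110110:
query ape: checks bit1=1, bit5=1, bit8=1 (all 1) -> maybe => FALSE POSITIVE
query owl: checks bit0=1, bit3=1, bit9=1 (all 1) -> maybe => FALSE POSITIVE
False positives (alphabetical): ape owl

Answer: ape owl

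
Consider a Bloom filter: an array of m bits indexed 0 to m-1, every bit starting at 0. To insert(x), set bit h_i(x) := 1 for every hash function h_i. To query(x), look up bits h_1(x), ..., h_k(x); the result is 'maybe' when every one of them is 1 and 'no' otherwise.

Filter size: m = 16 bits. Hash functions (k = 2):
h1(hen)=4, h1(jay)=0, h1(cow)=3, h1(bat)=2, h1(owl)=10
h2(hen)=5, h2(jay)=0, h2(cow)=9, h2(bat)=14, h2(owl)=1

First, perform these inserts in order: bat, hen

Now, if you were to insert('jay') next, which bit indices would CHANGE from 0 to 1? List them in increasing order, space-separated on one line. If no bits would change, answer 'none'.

Answer: 0

Derivation:
Start: bits=0000000000000000
After insert 'bat': sets bits 2 14 -> bits=0010000000000010
After insert 'hen': sets bits 4 5 -> bits=0010110000000010
insert 'jay' would touch bits 0; currently bit0=0
Bits that are 0 among those (would change 0->1): 0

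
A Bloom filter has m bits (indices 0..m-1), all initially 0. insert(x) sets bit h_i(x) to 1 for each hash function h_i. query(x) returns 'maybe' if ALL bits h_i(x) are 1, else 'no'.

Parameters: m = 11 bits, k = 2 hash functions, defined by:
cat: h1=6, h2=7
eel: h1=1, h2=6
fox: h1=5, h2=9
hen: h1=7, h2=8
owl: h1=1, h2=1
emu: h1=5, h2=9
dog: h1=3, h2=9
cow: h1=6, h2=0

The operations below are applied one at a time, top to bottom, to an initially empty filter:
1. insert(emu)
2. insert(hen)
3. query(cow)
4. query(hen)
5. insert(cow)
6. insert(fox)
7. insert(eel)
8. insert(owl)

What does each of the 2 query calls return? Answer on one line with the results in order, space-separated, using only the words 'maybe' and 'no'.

Answer: no maybe

Derivation:
Start: bits=00000000000
Op 1: insert emu -> sets bits 5 9 -> bits=00000100010
Op 2: insert hen -> sets bits 7 8 -> bits=00000101110
Op 3: query cow -> checks bit0=0, bit6=0 (has a 0) -> no
Op 4: query hen -> checks bit7=1, bit8=1 (all 1) -> maybe
Op 5: insert cow -> sets bits 0 6 -> bits=10000111110
Op 6: insert fox -> sets bits 5 9 -> bits=10000111110
Op 7: insert eel -> sets bits 1 6 -> bits=11000111110
Op 8: insert owl -> sets bits 1 -> bits=11000111110
Query results in order: no maybe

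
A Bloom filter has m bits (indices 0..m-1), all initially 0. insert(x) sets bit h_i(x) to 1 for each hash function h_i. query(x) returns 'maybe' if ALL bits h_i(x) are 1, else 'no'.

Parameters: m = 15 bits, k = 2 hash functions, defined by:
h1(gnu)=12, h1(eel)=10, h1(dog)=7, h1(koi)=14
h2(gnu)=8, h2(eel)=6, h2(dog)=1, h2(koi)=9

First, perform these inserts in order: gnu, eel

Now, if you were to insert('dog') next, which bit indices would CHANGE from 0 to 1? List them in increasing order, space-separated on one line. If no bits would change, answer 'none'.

Start: bits=000000000000000
After insert 'gnu': sets bits 8 12 -> bits=000000001000100
After insert 'eel': sets bits 6 10 -> bits=000000101010100
insert 'dog' would touch bits 1 7; currently bit1=0, bit7=0
Bits that are 0 among those (would change 0->1): 1 7

Answer: 1 7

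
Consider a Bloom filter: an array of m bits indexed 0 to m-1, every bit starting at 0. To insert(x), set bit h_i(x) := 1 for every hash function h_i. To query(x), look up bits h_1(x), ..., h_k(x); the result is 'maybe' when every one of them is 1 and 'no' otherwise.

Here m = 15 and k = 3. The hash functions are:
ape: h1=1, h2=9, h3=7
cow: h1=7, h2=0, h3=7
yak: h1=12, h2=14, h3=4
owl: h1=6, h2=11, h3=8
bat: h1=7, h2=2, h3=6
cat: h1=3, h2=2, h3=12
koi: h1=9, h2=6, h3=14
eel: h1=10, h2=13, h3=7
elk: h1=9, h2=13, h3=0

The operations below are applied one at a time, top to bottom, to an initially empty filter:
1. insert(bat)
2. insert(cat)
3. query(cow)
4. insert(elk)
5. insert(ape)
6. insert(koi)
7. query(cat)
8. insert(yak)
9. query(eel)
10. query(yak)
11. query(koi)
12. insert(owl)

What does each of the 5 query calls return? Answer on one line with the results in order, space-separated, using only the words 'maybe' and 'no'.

Start: bits=000000000000000
Op 1: insert bat -> sets bits 2 6 7 -> bits=001000110000000
Op 2: insert cat -> sets bits 2 3 12 -> bits=001100110000100
Op 3: query cow -> checks bit0=0, bit7=1 (has a 0) -> no
Op 4: insert elk -> sets bits 0 9 13 -> bits=101100110100110
Op 5: insert ape -> sets bits 1 7 9 -> bits=111100110100110
Op 6: insert koi -> sets bits 6 9 14 -> bits=111100110100111
Op 7: query cat -> checks bit2=1, bit3=1, bit12=1 (all 1) -> maybe
Op 8: insert yak -> sets bits 4 12 14 -> bits=111110110100111
Op 9: query eel -> checks bit7=1, bit10=0, bit13=1 (has a 0) -> no
Op 10: query yak -> checks bit4=1, bit12=1, bit14=1 (all 1) -> maybe
Op 11: query koi -> checks bit6=1, bit9=1, bit14=1 (all 1) -> maybe
Op 12: insert owl -> sets bits 6 8 11 -> bits=111110111101111
Query results in order: no maybe no maybe maybe

Answer: no maybe no maybe maybe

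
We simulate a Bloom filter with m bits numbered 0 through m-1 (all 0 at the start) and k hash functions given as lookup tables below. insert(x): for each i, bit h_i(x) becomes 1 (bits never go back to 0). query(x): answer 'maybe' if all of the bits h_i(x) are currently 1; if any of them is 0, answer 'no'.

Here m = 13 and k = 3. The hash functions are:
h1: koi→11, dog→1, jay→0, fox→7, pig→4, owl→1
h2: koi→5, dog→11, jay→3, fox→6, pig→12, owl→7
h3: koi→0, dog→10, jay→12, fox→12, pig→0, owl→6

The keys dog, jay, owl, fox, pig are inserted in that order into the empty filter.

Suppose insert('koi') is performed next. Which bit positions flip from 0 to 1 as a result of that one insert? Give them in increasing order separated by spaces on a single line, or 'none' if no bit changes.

Answer: 5

Derivation:
Start: bits=0000000000000
After insert 'dog': sets bits 1 10 11 -> bits=0100000000110
After insert 'jay': sets bits 0 3 12 -> bits=1101000000111
After insert 'owl': sets bits 1 6 7 -> bits=1101001100111
After insert 'fox': sets bits 6 7 12 -> bits=1101001100111
After insert 'pig': sets bits 0 4 12 -> bits=1101101100111
insert 'koi' would touch bits 0 5 11; currently bit0=1, bit5=0, bit11=1
Bits that are 0 among those (would change 0->1): 5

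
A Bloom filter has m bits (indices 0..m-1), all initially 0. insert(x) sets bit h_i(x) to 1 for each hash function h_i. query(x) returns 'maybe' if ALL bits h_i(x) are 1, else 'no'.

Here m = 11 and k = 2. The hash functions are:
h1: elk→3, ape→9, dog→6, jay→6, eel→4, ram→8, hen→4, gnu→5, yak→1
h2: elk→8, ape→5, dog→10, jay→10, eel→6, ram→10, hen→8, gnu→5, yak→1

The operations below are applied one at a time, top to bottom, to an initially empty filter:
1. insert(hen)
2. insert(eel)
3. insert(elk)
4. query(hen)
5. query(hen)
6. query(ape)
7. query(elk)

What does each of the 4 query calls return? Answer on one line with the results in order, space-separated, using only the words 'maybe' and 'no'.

Start: bits=00000000000
Op 1: insert hen -> sets bits 4 8 -> bits=00001000100
Op 2: insert eel -> sets bits 4 6 -> bits=00001010100
Op 3: insert elk -> sets bits 3 8 -> bits=00011010100
Op 4: query hen -> checks bit4=1, bit8=1 (all 1) -> maybe
Op 5: query hen -> checks bit4=1, bit8=1 (all 1) -> maybe
Op 6: query ape -> checks bit5=0, bit9=0 (has a 0) -> no
Op 7: query elk -> checks bit3=1, bit8=1 (all 1) -> maybe
Query results in order: maybe maybe no maybe

Answer: maybe maybe no maybe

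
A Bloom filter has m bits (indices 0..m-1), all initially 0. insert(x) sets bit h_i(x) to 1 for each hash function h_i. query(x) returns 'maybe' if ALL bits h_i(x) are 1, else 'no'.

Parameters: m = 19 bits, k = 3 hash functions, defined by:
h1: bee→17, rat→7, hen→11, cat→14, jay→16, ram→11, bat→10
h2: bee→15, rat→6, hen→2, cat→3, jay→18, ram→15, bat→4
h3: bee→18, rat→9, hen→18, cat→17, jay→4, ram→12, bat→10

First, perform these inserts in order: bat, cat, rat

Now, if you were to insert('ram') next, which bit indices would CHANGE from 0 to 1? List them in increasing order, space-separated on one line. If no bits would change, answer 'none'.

Answer: 11 12 15

Derivation:
Start: bits=0000000000000000000
After insert 'bat': sets bits 4 10 -> bits=0000100000100000000
After insert 'cat': sets bits 3 14 17 -> bits=0001100000100010010
After insert 'rat': sets bits 6 7 9 -> bits=0001101101100010010
insert 'ram' would touch bits 11 12 15; currently bit11=0, bit12=0, bit15=0
Bits that are 0 among those (would change 0->1): 11 12 15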